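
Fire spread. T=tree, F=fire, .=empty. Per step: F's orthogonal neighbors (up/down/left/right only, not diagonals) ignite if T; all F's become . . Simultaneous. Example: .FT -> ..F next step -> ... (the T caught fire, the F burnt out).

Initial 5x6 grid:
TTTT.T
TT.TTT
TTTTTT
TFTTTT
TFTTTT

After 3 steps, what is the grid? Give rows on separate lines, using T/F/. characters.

Step 1: 5 trees catch fire, 2 burn out
  TTTT.T
  TT.TTT
  TFTTTT
  F.FTTT
  F.FTTT
Step 2: 5 trees catch fire, 5 burn out
  TTTT.T
  TF.TTT
  F.FTTT
  ...FTT
  ...FTT
Step 3: 5 trees catch fire, 5 burn out
  TFTT.T
  F..TTT
  ...FTT
  ....FT
  ....FT

TFTT.T
F..TTT
...FTT
....FT
....FT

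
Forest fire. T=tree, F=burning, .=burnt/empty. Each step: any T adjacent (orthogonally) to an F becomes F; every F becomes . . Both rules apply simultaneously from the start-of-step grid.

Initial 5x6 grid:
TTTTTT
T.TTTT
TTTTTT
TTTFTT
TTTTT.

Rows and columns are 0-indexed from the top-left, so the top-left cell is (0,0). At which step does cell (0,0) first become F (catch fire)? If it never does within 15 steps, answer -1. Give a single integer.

Step 1: cell (0,0)='T' (+4 fires, +1 burnt)
Step 2: cell (0,0)='T' (+7 fires, +4 burnt)
Step 3: cell (0,0)='T' (+7 fires, +7 burnt)
Step 4: cell (0,0)='T' (+5 fires, +7 burnt)
Step 5: cell (0,0)='T' (+3 fires, +5 burnt)
Step 6: cell (0,0)='F' (+1 fires, +3 burnt)
  -> target ignites at step 6
Step 7: cell (0,0)='.' (+0 fires, +1 burnt)
  fire out at step 7

6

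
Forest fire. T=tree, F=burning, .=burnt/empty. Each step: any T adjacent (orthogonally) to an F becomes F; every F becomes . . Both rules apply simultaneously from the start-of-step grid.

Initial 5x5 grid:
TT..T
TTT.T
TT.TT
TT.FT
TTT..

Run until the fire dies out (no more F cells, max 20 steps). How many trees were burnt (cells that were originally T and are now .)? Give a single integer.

Step 1: +2 fires, +1 burnt (F count now 2)
Step 2: +1 fires, +2 burnt (F count now 1)
Step 3: +1 fires, +1 burnt (F count now 1)
Step 4: +1 fires, +1 burnt (F count now 1)
Step 5: +0 fires, +1 burnt (F count now 0)
Fire out after step 5
Initially T: 17, now '.': 13
Total burnt (originally-T cells now '.'): 5

Answer: 5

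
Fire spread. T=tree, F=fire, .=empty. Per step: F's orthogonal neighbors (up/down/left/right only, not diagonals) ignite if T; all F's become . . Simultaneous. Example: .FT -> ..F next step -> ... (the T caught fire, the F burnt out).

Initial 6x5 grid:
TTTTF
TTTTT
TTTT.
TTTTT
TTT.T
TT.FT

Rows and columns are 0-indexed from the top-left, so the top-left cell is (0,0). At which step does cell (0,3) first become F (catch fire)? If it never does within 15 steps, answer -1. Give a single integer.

Step 1: cell (0,3)='F' (+3 fires, +2 burnt)
  -> target ignites at step 1
Step 2: cell (0,3)='.' (+3 fires, +3 burnt)
Step 3: cell (0,3)='.' (+4 fires, +3 burnt)
Step 4: cell (0,3)='.' (+4 fires, +4 burnt)
Step 5: cell (0,3)='.' (+3 fires, +4 burnt)
Step 6: cell (0,3)='.' (+3 fires, +3 burnt)
Step 7: cell (0,3)='.' (+2 fires, +3 burnt)
Step 8: cell (0,3)='.' (+2 fires, +2 burnt)
Step 9: cell (0,3)='.' (+1 fires, +2 burnt)
Step 10: cell (0,3)='.' (+0 fires, +1 burnt)
  fire out at step 10

1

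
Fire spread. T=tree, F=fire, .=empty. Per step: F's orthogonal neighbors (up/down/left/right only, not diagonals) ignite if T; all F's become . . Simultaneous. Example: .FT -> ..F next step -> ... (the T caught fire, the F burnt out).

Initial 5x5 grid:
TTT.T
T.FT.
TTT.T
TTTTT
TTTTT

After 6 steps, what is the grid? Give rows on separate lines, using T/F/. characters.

Step 1: 3 trees catch fire, 1 burn out
  TTF.T
  T..F.
  TTF.T
  TTTTT
  TTTTT
Step 2: 3 trees catch fire, 3 burn out
  TF..T
  T....
  TF..T
  TTFTT
  TTTTT
Step 3: 5 trees catch fire, 3 burn out
  F...T
  T....
  F...T
  TF.FT
  TTFTT
Step 4: 5 trees catch fire, 5 burn out
  ....T
  F....
  ....T
  F...F
  TF.FT
Step 5: 3 trees catch fire, 5 burn out
  ....T
  .....
  ....F
  .....
  F...F
Step 6: 0 trees catch fire, 3 burn out
  ....T
  .....
  .....
  .....
  .....

....T
.....
.....
.....
.....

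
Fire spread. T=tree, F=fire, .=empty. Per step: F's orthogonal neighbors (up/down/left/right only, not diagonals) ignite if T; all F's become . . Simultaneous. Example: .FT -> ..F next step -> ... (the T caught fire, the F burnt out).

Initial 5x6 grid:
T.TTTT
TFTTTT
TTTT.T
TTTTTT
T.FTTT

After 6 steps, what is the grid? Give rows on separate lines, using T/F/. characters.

Step 1: 5 trees catch fire, 2 burn out
  T.TTTT
  F.FTTT
  TFTT.T
  TTFTTT
  T..FTT
Step 2: 8 trees catch fire, 5 burn out
  F.FTTT
  ...FTT
  F.FT.T
  TF.FTT
  T...FT
Step 3: 6 trees catch fire, 8 burn out
  ...FTT
  ....FT
  ...F.T
  F...FT
  T....F
Step 4: 4 trees catch fire, 6 burn out
  ....FT
  .....F
  .....T
  .....F
  F.....
Step 5: 2 trees catch fire, 4 burn out
  .....F
  ......
  .....F
  ......
  ......
Step 6: 0 trees catch fire, 2 burn out
  ......
  ......
  ......
  ......
  ......

......
......
......
......
......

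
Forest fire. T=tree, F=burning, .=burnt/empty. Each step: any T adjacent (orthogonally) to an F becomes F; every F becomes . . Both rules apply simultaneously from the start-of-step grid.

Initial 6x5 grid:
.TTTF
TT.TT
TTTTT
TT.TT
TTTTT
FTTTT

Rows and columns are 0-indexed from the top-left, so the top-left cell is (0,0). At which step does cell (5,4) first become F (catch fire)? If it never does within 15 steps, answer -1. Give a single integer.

Step 1: cell (5,4)='T' (+4 fires, +2 burnt)
Step 2: cell (5,4)='T' (+6 fires, +4 burnt)
Step 3: cell (5,4)='T' (+7 fires, +6 burnt)
Step 4: cell (5,4)='F' (+8 fires, +7 burnt)
  -> target ignites at step 4
Step 5: cell (5,4)='.' (+0 fires, +8 burnt)
  fire out at step 5

4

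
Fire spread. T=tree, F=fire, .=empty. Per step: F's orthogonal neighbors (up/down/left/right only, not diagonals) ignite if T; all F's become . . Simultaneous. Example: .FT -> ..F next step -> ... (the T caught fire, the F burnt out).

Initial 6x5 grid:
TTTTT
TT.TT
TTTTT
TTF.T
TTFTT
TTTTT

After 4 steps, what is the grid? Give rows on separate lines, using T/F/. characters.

Step 1: 5 trees catch fire, 2 burn out
  TTTTT
  TT.TT
  TTFTT
  TF..T
  TF.FT
  TTFTT
Step 2: 7 trees catch fire, 5 burn out
  TTTTT
  TT.TT
  TF.FT
  F...T
  F...F
  TF.FT
Step 3: 7 trees catch fire, 7 burn out
  TTTTT
  TF.FT
  F...F
  ....F
  .....
  F...F
Step 4: 4 trees catch fire, 7 burn out
  TFTFT
  F...F
  .....
  .....
  .....
  .....

TFTFT
F...F
.....
.....
.....
.....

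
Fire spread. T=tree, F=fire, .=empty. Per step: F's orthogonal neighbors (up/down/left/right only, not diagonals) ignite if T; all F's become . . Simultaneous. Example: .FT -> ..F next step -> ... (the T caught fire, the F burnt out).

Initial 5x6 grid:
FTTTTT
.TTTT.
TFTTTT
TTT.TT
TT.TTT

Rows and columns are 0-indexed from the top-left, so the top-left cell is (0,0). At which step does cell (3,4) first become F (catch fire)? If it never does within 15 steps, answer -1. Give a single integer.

Step 1: cell (3,4)='T' (+5 fires, +2 burnt)
Step 2: cell (3,4)='T' (+6 fires, +5 burnt)
Step 3: cell (3,4)='T' (+4 fires, +6 burnt)
Step 4: cell (3,4)='F' (+4 fires, +4 burnt)
  -> target ignites at step 4
Step 5: cell (3,4)='.' (+3 fires, +4 burnt)
Step 6: cell (3,4)='.' (+2 fires, +3 burnt)
Step 7: cell (3,4)='.' (+0 fires, +2 burnt)
  fire out at step 7

4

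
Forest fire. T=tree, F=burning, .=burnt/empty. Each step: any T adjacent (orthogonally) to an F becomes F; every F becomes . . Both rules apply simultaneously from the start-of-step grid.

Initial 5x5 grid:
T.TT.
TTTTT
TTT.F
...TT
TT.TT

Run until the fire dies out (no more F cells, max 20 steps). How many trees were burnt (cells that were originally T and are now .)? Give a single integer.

Answer: 15

Derivation:
Step 1: +2 fires, +1 burnt (F count now 2)
Step 2: +3 fires, +2 burnt (F count now 3)
Step 3: +3 fires, +3 burnt (F count now 3)
Step 4: +3 fires, +3 burnt (F count now 3)
Step 5: +2 fires, +3 burnt (F count now 2)
Step 6: +2 fires, +2 burnt (F count now 2)
Step 7: +0 fires, +2 burnt (F count now 0)
Fire out after step 7
Initially T: 17, now '.': 23
Total burnt (originally-T cells now '.'): 15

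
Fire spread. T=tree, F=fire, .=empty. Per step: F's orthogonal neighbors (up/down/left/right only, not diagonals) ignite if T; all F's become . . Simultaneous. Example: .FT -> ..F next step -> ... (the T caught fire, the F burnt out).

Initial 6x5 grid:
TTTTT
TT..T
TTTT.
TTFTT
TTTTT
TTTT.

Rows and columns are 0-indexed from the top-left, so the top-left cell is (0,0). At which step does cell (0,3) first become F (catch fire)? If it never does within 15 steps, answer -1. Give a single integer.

Step 1: cell (0,3)='T' (+4 fires, +1 burnt)
Step 2: cell (0,3)='T' (+7 fires, +4 burnt)
Step 3: cell (0,3)='T' (+6 fires, +7 burnt)
Step 4: cell (0,3)='T' (+3 fires, +6 burnt)
Step 5: cell (0,3)='T' (+2 fires, +3 burnt)
Step 6: cell (0,3)='F' (+1 fires, +2 burnt)
  -> target ignites at step 6
Step 7: cell (0,3)='.' (+1 fires, +1 burnt)
Step 8: cell (0,3)='.' (+1 fires, +1 burnt)
Step 9: cell (0,3)='.' (+0 fires, +1 burnt)
  fire out at step 9

6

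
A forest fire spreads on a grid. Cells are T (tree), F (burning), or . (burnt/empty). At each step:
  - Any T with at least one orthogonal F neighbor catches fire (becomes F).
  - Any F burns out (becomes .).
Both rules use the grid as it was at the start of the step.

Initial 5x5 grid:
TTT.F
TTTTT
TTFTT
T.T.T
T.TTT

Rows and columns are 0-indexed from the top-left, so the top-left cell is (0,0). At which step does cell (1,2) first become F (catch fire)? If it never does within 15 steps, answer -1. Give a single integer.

Step 1: cell (1,2)='F' (+5 fires, +2 burnt)
  -> target ignites at step 1
Step 2: cell (1,2)='.' (+6 fires, +5 burnt)
Step 3: cell (1,2)='.' (+5 fires, +6 burnt)
Step 4: cell (1,2)='.' (+3 fires, +5 burnt)
Step 5: cell (1,2)='.' (+0 fires, +3 burnt)
  fire out at step 5

1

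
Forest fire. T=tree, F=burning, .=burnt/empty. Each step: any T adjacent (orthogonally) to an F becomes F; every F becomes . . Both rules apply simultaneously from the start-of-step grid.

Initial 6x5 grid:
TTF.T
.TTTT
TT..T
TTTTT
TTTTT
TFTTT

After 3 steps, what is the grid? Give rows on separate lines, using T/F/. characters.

Step 1: 5 trees catch fire, 2 burn out
  TF..T
  .TFTT
  TT..T
  TTTTT
  TFTTT
  F.FTT
Step 2: 7 trees catch fire, 5 burn out
  F...T
  .F.FT
  TT..T
  TFTTT
  F.FTT
  ...FT
Step 3: 6 trees catch fire, 7 burn out
  ....T
  ....F
  TF..T
  F.FTT
  ...FT
  ....F

....T
....F
TF..T
F.FTT
...FT
....F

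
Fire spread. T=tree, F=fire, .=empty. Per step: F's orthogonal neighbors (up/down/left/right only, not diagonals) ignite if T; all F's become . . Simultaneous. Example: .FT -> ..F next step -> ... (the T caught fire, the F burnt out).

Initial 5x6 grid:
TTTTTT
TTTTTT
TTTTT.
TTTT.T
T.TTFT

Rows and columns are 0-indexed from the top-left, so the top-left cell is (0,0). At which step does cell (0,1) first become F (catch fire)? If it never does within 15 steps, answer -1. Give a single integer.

Step 1: cell (0,1)='T' (+2 fires, +1 burnt)
Step 2: cell (0,1)='T' (+3 fires, +2 burnt)
Step 3: cell (0,1)='T' (+2 fires, +3 burnt)
Step 4: cell (0,1)='T' (+4 fires, +2 burnt)
Step 5: cell (0,1)='T' (+5 fires, +4 burnt)
Step 6: cell (0,1)='T' (+6 fires, +5 burnt)
Step 7: cell (0,1)='F' (+3 fires, +6 burnt)
  -> target ignites at step 7
Step 8: cell (0,1)='.' (+1 fires, +3 burnt)
Step 9: cell (0,1)='.' (+0 fires, +1 burnt)
  fire out at step 9

7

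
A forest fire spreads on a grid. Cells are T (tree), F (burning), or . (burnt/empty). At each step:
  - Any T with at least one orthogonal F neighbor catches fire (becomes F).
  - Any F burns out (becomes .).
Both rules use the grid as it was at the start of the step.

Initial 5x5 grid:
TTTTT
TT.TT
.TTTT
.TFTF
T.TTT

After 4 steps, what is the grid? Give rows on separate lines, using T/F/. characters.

Step 1: 6 trees catch fire, 2 burn out
  TTTTT
  TT.TT
  .TFTF
  .F.F.
  T.FTF
Step 2: 4 trees catch fire, 6 burn out
  TTTTT
  TT.TF
  .F.F.
  .....
  T..F.
Step 3: 3 trees catch fire, 4 burn out
  TTTTF
  TF.F.
  .....
  .....
  T....
Step 4: 3 trees catch fire, 3 burn out
  TFTF.
  F....
  .....
  .....
  T....

TFTF.
F....
.....
.....
T....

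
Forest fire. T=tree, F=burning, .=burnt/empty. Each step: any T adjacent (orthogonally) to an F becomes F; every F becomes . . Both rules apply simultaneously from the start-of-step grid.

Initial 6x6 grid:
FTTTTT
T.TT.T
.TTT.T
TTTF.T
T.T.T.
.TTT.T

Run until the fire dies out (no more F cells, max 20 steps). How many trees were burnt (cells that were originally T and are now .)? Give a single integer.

Answer: 22

Derivation:
Step 1: +4 fires, +2 burnt (F count now 4)
Step 2: +5 fires, +4 burnt (F count now 5)
Step 3: +5 fires, +5 burnt (F count now 5)
Step 4: +4 fires, +5 burnt (F count now 4)
Step 5: +1 fires, +4 burnt (F count now 1)
Step 6: +1 fires, +1 burnt (F count now 1)
Step 7: +1 fires, +1 burnt (F count now 1)
Step 8: +1 fires, +1 burnt (F count now 1)
Step 9: +0 fires, +1 burnt (F count now 0)
Fire out after step 9
Initially T: 24, now '.': 34
Total burnt (originally-T cells now '.'): 22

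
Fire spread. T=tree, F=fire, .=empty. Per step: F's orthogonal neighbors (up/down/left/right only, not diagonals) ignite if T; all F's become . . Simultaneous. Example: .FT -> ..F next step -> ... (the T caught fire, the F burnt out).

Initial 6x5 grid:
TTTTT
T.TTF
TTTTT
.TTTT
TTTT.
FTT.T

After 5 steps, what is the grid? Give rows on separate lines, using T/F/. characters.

Step 1: 5 trees catch fire, 2 burn out
  TTTTF
  T.TF.
  TTTTF
  .TTTT
  FTTT.
  .FT.T
Step 2: 6 trees catch fire, 5 burn out
  TTTF.
  T.F..
  TTTF.
  .TTTF
  .FTT.
  ..F.T
Step 3: 5 trees catch fire, 6 burn out
  TTF..
  T....
  TTF..
  .FTF.
  ..FT.
  ....T
Step 4: 4 trees catch fire, 5 burn out
  TF...
  T....
  TF...
  ..F..
  ...F.
  ....T
Step 5: 2 trees catch fire, 4 burn out
  F....
  T....
  F....
  .....
  .....
  ....T

F....
T....
F....
.....
.....
....T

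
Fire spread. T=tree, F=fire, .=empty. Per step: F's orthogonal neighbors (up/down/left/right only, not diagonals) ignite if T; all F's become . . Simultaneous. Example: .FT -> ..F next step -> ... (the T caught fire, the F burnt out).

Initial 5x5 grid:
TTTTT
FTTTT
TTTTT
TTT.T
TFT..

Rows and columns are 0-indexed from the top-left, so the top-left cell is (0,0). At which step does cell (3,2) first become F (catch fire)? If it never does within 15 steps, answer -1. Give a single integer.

Step 1: cell (3,2)='T' (+6 fires, +2 burnt)
Step 2: cell (3,2)='F' (+5 fires, +6 burnt)
  -> target ignites at step 2
Step 3: cell (3,2)='.' (+3 fires, +5 burnt)
Step 4: cell (3,2)='.' (+3 fires, +3 burnt)
Step 5: cell (3,2)='.' (+2 fires, +3 burnt)
Step 6: cell (3,2)='.' (+1 fires, +2 burnt)
Step 7: cell (3,2)='.' (+0 fires, +1 burnt)
  fire out at step 7

2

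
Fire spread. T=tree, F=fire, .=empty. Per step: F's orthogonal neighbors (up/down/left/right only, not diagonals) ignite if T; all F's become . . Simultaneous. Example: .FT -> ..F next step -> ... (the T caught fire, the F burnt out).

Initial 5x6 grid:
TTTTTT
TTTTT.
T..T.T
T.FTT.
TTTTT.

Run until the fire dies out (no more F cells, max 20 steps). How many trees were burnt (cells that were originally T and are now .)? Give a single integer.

Step 1: +2 fires, +1 burnt (F count now 2)
Step 2: +4 fires, +2 burnt (F count now 4)
Step 3: +3 fires, +4 burnt (F count now 3)
Step 4: +4 fires, +3 burnt (F count now 4)
Step 5: +4 fires, +4 burnt (F count now 4)
Step 6: +3 fires, +4 burnt (F count now 3)
Step 7: +1 fires, +3 burnt (F count now 1)
Step 8: +0 fires, +1 burnt (F count now 0)
Fire out after step 8
Initially T: 22, now '.': 29
Total burnt (originally-T cells now '.'): 21

Answer: 21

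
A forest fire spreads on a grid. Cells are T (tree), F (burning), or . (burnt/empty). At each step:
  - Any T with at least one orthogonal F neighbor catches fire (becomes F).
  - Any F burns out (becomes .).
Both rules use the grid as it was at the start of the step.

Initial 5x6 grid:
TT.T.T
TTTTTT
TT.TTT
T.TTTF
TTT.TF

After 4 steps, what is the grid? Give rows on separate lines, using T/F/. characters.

Step 1: 3 trees catch fire, 2 burn out
  TT.T.T
  TTTTTT
  TT.TTF
  T.TTF.
  TTT.F.
Step 2: 3 trees catch fire, 3 burn out
  TT.T.T
  TTTTTF
  TT.TF.
  T.TF..
  TTT...
Step 3: 4 trees catch fire, 3 burn out
  TT.T.F
  TTTTF.
  TT.F..
  T.F...
  TTT...
Step 4: 2 trees catch fire, 4 burn out
  TT.T..
  TTTF..
  TT....
  T.....
  TTF...

TT.T..
TTTF..
TT....
T.....
TTF...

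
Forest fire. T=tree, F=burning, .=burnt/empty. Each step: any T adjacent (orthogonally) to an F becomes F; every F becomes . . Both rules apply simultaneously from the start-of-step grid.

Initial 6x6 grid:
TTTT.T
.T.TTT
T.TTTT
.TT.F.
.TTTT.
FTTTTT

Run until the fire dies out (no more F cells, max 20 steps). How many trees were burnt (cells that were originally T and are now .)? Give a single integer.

Step 1: +3 fires, +2 burnt (F count now 3)
Step 2: +7 fires, +3 burnt (F count now 7)
Step 3: +7 fires, +7 burnt (F count now 7)
Step 4: +3 fires, +7 burnt (F count now 3)
Step 5: +1 fires, +3 burnt (F count now 1)
Step 6: +1 fires, +1 burnt (F count now 1)
Step 7: +2 fires, +1 burnt (F count now 2)
Step 8: +0 fires, +2 burnt (F count now 0)
Fire out after step 8
Initially T: 25, now '.': 35
Total burnt (originally-T cells now '.'): 24

Answer: 24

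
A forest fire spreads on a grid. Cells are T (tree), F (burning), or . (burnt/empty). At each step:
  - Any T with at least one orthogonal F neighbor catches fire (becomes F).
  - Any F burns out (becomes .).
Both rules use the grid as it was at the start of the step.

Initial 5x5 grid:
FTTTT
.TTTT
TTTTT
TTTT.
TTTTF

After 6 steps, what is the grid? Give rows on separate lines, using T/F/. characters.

Step 1: 2 trees catch fire, 2 burn out
  .FTTT
  .TTTT
  TTTTT
  TTTT.
  TTTF.
Step 2: 4 trees catch fire, 2 burn out
  ..FTT
  .FTTT
  TTTTT
  TTTF.
  TTF..
Step 3: 6 trees catch fire, 4 burn out
  ...FT
  ..FTT
  TFTFT
  TTF..
  TF...
Step 4: 7 trees catch fire, 6 burn out
  ....F
  ...FT
  F.F.F
  TF...
  F....
Step 5: 2 trees catch fire, 7 burn out
  .....
  ....F
  .....
  F....
  .....
Step 6: 0 trees catch fire, 2 burn out
  .....
  .....
  .....
  .....
  .....

.....
.....
.....
.....
.....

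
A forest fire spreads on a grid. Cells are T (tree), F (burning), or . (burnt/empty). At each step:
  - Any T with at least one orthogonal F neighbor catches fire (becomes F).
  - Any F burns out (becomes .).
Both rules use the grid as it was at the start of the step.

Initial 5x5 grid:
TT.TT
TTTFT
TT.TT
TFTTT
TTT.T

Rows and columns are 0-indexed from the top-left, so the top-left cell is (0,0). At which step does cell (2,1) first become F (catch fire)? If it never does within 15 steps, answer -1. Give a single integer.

Step 1: cell (2,1)='F' (+8 fires, +2 burnt)
  -> target ignites at step 1
Step 2: cell (2,1)='.' (+7 fires, +8 burnt)
Step 3: cell (2,1)='.' (+3 fires, +7 burnt)
Step 4: cell (2,1)='.' (+2 fires, +3 burnt)
Step 5: cell (2,1)='.' (+0 fires, +2 burnt)
  fire out at step 5

1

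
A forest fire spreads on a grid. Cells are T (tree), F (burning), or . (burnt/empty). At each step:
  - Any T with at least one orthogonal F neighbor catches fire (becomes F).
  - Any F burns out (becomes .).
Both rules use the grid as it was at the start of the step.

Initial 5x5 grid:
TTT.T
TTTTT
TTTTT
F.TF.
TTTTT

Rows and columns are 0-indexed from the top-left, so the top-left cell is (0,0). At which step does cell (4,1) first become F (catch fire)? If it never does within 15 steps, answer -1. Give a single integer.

Step 1: cell (4,1)='T' (+5 fires, +2 burnt)
Step 2: cell (4,1)='F' (+8 fires, +5 burnt)
  -> target ignites at step 2
Step 3: cell (4,1)='.' (+4 fires, +8 burnt)
Step 4: cell (4,1)='.' (+3 fires, +4 burnt)
Step 5: cell (4,1)='.' (+0 fires, +3 burnt)
  fire out at step 5

2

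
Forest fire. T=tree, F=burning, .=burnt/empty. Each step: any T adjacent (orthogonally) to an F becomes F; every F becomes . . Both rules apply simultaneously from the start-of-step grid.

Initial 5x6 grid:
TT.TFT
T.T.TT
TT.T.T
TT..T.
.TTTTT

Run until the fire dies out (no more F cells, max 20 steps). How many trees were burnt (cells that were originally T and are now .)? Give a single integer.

Step 1: +3 fires, +1 burnt (F count now 3)
Step 2: +1 fires, +3 burnt (F count now 1)
Step 3: +1 fires, +1 burnt (F count now 1)
Step 4: +0 fires, +1 burnt (F count now 0)
Fire out after step 4
Initially T: 20, now '.': 15
Total burnt (originally-T cells now '.'): 5

Answer: 5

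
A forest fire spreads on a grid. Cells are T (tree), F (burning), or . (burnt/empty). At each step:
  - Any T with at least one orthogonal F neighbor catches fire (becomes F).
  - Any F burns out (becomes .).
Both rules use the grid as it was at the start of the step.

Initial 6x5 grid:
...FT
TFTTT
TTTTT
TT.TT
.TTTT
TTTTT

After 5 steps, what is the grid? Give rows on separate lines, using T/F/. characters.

Step 1: 5 trees catch fire, 2 burn out
  ....F
  F.FFT
  TFTTT
  TT.TT
  .TTTT
  TTTTT
Step 2: 5 trees catch fire, 5 burn out
  .....
  ....F
  F.FFT
  TF.TT
  .TTTT
  TTTTT
Step 3: 4 trees catch fire, 5 burn out
  .....
  .....
  ....F
  F..FT
  .FTTT
  TTTTT
Step 4: 4 trees catch fire, 4 burn out
  .....
  .....
  .....
  ....F
  ..FFT
  TFTTT
Step 5: 4 trees catch fire, 4 burn out
  .....
  .....
  .....
  .....
  ....F
  F.FFT

.....
.....
.....
.....
....F
F.FFT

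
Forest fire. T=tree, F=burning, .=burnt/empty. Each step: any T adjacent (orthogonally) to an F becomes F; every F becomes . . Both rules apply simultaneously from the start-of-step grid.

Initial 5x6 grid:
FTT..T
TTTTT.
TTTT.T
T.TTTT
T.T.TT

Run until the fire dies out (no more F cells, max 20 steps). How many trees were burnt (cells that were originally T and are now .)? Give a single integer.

Step 1: +2 fires, +1 burnt (F count now 2)
Step 2: +3 fires, +2 burnt (F count now 3)
Step 3: +3 fires, +3 burnt (F count now 3)
Step 4: +3 fires, +3 burnt (F count now 3)
Step 5: +3 fires, +3 burnt (F count now 3)
Step 6: +2 fires, +3 burnt (F count now 2)
Step 7: +1 fires, +2 burnt (F count now 1)
Step 8: +2 fires, +1 burnt (F count now 2)
Step 9: +2 fires, +2 burnt (F count now 2)
Step 10: +0 fires, +2 burnt (F count now 0)
Fire out after step 10
Initially T: 22, now '.': 29
Total burnt (originally-T cells now '.'): 21

Answer: 21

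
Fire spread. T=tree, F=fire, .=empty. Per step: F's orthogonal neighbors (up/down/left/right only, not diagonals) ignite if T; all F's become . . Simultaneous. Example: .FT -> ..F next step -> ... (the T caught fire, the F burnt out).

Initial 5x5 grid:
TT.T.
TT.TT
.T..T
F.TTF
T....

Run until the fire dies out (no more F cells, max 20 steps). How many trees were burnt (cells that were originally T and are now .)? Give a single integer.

Step 1: +3 fires, +2 burnt (F count now 3)
Step 2: +2 fires, +3 burnt (F count now 2)
Step 3: +1 fires, +2 burnt (F count now 1)
Step 4: +1 fires, +1 burnt (F count now 1)
Step 5: +0 fires, +1 burnt (F count now 0)
Fire out after step 5
Initially T: 12, now '.': 20
Total burnt (originally-T cells now '.'): 7

Answer: 7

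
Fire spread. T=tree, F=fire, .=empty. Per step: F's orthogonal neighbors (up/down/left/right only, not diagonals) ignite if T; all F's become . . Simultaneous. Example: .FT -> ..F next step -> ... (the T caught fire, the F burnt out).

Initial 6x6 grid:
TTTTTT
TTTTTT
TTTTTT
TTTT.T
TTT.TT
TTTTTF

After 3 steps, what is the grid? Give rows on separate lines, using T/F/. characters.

Step 1: 2 trees catch fire, 1 burn out
  TTTTTT
  TTTTTT
  TTTTTT
  TTTT.T
  TTT.TF
  TTTTF.
Step 2: 3 trees catch fire, 2 burn out
  TTTTTT
  TTTTTT
  TTTTTT
  TTTT.F
  TTT.F.
  TTTF..
Step 3: 2 trees catch fire, 3 burn out
  TTTTTT
  TTTTTT
  TTTTTF
  TTTT..
  TTT...
  TTF...

TTTTTT
TTTTTT
TTTTTF
TTTT..
TTT...
TTF...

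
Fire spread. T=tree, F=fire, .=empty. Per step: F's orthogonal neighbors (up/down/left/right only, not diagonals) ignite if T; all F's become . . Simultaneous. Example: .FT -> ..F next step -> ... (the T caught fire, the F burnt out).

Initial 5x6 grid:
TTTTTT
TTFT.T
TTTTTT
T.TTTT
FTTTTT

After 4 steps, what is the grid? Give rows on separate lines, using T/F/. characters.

Step 1: 6 trees catch fire, 2 burn out
  TTFTTT
  TF.F.T
  TTFTTT
  F.TTTT
  .FTTTT
Step 2: 8 trees catch fire, 6 burn out
  TF.FTT
  F....T
  FF.FTT
  ..FTTT
  ..FTTT
Step 3: 5 trees catch fire, 8 burn out
  F...FT
  .....T
  ....FT
  ...FTT
  ...FTT
Step 4: 4 trees catch fire, 5 burn out
  .....F
  .....T
  .....F
  ....FT
  ....FT

.....F
.....T
.....F
....FT
....FT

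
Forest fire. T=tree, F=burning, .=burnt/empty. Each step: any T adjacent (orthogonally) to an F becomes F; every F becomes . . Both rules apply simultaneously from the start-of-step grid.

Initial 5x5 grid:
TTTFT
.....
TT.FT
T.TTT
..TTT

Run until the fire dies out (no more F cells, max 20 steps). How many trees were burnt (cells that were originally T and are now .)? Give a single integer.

Answer: 11

Derivation:
Step 1: +4 fires, +2 burnt (F count now 4)
Step 2: +4 fires, +4 burnt (F count now 4)
Step 3: +3 fires, +4 burnt (F count now 3)
Step 4: +0 fires, +3 burnt (F count now 0)
Fire out after step 4
Initially T: 14, now '.': 22
Total burnt (originally-T cells now '.'): 11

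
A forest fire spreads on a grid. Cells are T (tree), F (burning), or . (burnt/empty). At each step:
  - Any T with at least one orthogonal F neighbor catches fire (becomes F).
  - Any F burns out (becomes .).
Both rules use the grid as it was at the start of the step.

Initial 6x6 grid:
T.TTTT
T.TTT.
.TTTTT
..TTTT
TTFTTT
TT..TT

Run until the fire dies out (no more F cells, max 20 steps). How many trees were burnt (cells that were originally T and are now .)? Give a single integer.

Step 1: +3 fires, +1 burnt (F count now 3)
Step 2: +5 fires, +3 burnt (F count now 5)
Step 3: +7 fires, +5 burnt (F count now 7)
Step 4: +5 fires, +7 burnt (F count now 5)
Step 5: +3 fires, +5 burnt (F count now 3)
Step 6: +1 fires, +3 burnt (F count now 1)
Step 7: +1 fires, +1 burnt (F count now 1)
Step 8: +0 fires, +1 burnt (F count now 0)
Fire out after step 8
Initially T: 27, now '.': 34
Total burnt (originally-T cells now '.'): 25

Answer: 25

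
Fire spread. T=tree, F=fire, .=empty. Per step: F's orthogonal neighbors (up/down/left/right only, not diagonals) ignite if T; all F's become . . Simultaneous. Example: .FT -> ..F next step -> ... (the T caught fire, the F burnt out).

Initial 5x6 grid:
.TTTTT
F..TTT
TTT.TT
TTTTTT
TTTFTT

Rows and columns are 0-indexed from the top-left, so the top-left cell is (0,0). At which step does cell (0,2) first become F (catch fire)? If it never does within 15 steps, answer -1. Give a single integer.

Step 1: cell (0,2)='T' (+4 fires, +2 burnt)
Step 2: cell (0,2)='T' (+6 fires, +4 burnt)
Step 3: cell (0,2)='T' (+5 fires, +6 burnt)
Step 4: cell (0,2)='T' (+2 fires, +5 burnt)
Step 5: cell (0,2)='T' (+3 fires, +2 burnt)
Step 6: cell (0,2)='T' (+2 fires, +3 burnt)
Step 7: cell (0,2)='F' (+1 fires, +2 burnt)
  -> target ignites at step 7
Step 8: cell (0,2)='.' (+1 fires, +1 burnt)
Step 9: cell (0,2)='.' (+0 fires, +1 burnt)
  fire out at step 9

7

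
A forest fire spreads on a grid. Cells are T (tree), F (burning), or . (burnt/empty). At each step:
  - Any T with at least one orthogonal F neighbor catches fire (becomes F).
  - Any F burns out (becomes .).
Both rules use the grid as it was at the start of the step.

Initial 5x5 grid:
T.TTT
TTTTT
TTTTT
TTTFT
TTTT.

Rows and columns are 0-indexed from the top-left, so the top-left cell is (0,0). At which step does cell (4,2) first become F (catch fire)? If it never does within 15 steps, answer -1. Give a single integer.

Step 1: cell (4,2)='T' (+4 fires, +1 burnt)
Step 2: cell (4,2)='F' (+5 fires, +4 burnt)
  -> target ignites at step 2
Step 3: cell (4,2)='.' (+6 fires, +5 burnt)
Step 4: cell (4,2)='.' (+5 fires, +6 burnt)
Step 5: cell (4,2)='.' (+1 fires, +5 burnt)
Step 6: cell (4,2)='.' (+1 fires, +1 burnt)
Step 7: cell (4,2)='.' (+0 fires, +1 burnt)
  fire out at step 7

2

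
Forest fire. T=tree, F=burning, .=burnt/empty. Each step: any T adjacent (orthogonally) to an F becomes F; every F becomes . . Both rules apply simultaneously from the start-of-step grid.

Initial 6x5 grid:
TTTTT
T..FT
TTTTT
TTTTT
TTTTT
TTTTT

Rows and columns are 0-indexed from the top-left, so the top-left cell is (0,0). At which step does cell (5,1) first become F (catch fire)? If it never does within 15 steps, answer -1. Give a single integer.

Step 1: cell (5,1)='T' (+3 fires, +1 burnt)
Step 2: cell (5,1)='T' (+5 fires, +3 burnt)
Step 3: cell (5,1)='T' (+5 fires, +5 burnt)
Step 4: cell (5,1)='T' (+6 fires, +5 burnt)
Step 5: cell (5,1)='T' (+5 fires, +6 burnt)
Step 6: cell (5,1)='F' (+2 fires, +5 burnt)
  -> target ignites at step 6
Step 7: cell (5,1)='.' (+1 fires, +2 burnt)
Step 8: cell (5,1)='.' (+0 fires, +1 burnt)
  fire out at step 8

6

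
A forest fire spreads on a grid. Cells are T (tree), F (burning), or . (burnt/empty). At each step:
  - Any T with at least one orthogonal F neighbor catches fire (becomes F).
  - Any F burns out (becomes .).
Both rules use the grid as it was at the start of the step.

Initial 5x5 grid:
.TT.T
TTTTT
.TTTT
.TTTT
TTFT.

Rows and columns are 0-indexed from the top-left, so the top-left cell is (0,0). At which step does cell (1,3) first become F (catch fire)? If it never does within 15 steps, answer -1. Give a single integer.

Step 1: cell (1,3)='T' (+3 fires, +1 burnt)
Step 2: cell (1,3)='T' (+4 fires, +3 burnt)
Step 3: cell (1,3)='T' (+4 fires, +4 burnt)
Step 4: cell (1,3)='F' (+4 fires, +4 burnt)
  -> target ignites at step 4
Step 5: cell (1,3)='.' (+3 fires, +4 burnt)
Step 6: cell (1,3)='.' (+1 fires, +3 burnt)
Step 7: cell (1,3)='.' (+0 fires, +1 burnt)
  fire out at step 7

4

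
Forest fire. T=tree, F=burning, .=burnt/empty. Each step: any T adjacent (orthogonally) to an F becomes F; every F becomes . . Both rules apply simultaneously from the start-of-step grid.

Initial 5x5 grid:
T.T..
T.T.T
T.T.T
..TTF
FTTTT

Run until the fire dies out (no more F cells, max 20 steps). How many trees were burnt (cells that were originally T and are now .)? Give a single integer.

Step 1: +4 fires, +2 burnt (F count now 4)
Step 2: +4 fires, +4 burnt (F count now 4)
Step 3: +1 fires, +4 burnt (F count now 1)
Step 4: +1 fires, +1 burnt (F count now 1)
Step 5: +1 fires, +1 burnt (F count now 1)
Step 6: +0 fires, +1 burnt (F count now 0)
Fire out after step 6
Initially T: 14, now '.': 22
Total burnt (originally-T cells now '.'): 11

Answer: 11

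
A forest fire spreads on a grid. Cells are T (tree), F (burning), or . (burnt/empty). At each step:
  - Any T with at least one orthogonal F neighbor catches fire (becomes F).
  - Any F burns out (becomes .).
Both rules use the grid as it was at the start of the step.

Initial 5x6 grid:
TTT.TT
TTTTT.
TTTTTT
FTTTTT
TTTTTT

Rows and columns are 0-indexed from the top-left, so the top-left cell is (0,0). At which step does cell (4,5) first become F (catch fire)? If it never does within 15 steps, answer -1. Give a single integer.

Step 1: cell (4,5)='T' (+3 fires, +1 burnt)
Step 2: cell (4,5)='T' (+4 fires, +3 burnt)
Step 3: cell (4,5)='T' (+5 fires, +4 burnt)
Step 4: cell (4,5)='T' (+5 fires, +5 burnt)
Step 5: cell (4,5)='T' (+5 fires, +5 burnt)
Step 6: cell (4,5)='F' (+3 fires, +5 burnt)
  -> target ignites at step 6
Step 7: cell (4,5)='.' (+1 fires, +3 burnt)
Step 8: cell (4,5)='.' (+1 fires, +1 burnt)
Step 9: cell (4,5)='.' (+0 fires, +1 burnt)
  fire out at step 9

6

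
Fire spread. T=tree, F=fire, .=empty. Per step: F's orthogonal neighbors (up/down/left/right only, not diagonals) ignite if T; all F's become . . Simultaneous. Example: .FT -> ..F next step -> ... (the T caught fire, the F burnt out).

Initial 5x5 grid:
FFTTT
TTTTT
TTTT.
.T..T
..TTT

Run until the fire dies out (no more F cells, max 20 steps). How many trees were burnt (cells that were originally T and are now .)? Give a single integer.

Step 1: +3 fires, +2 burnt (F count now 3)
Step 2: +4 fires, +3 burnt (F count now 4)
Step 3: +4 fires, +4 burnt (F count now 4)
Step 4: +2 fires, +4 burnt (F count now 2)
Step 5: +0 fires, +2 burnt (F count now 0)
Fire out after step 5
Initially T: 17, now '.': 21
Total burnt (originally-T cells now '.'): 13

Answer: 13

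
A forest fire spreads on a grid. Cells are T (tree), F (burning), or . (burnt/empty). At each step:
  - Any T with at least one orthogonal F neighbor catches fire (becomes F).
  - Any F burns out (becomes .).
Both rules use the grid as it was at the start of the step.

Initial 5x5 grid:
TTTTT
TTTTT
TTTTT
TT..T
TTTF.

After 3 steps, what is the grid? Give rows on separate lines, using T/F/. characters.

Step 1: 1 trees catch fire, 1 burn out
  TTTTT
  TTTTT
  TTTTT
  TT..T
  TTF..
Step 2: 1 trees catch fire, 1 burn out
  TTTTT
  TTTTT
  TTTTT
  TT..T
  TF...
Step 3: 2 trees catch fire, 1 burn out
  TTTTT
  TTTTT
  TTTTT
  TF..T
  F....

TTTTT
TTTTT
TTTTT
TF..T
F....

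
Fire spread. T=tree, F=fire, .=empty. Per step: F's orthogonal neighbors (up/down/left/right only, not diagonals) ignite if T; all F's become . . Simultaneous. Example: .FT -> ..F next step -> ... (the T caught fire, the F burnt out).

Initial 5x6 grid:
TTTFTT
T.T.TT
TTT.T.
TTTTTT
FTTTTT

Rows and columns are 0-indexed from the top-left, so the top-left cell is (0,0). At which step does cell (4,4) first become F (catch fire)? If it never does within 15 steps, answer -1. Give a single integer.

Step 1: cell (4,4)='T' (+4 fires, +2 burnt)
Step 2: cell (4,4)='T' (+7 fires, +4 burnt)
Step 3: cell (4,4)='T' (+8 fires, +7 burnt)
Step 4: cell (4,4)='F' (+3 fires, +8 burnt)
  -> target ignites at step 4
Step 5: cell (4,4)='.' (+2 fires, +3 burnt)
Step 6: cell (4,4)='.' (+0 fires, +2 burnt)
  fire out at step 6

4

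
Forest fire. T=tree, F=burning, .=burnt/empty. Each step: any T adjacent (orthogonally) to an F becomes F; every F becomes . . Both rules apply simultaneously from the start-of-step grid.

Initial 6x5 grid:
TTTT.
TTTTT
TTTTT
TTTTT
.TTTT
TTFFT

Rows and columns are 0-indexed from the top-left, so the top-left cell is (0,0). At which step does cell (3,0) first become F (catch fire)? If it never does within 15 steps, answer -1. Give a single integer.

Step 1: cell (3,0)='T' (+4 fires, +2 burnt)
Step 2: cell (3,0)='T' (+5 fires, +4 burnt)
Step 3: cell (3,0)='T' (+4 fires, +5 burnt)
Step 4: cell (3,0)='F' (+5 fires, +4 burnt)
  -> target ignites at step 4
Step 5: cell (3,0)='.' (+5 fires, +5 burnt)
Step 6: cell (3,0)='.' (+2 fires, +5 burnt)
Step 7: cell (3,0)='.' (+1 fires, +2 burnt)
Step 8: cell (3,0)='.' (+0 fires, +1 burnt)
  fire out at step 8

4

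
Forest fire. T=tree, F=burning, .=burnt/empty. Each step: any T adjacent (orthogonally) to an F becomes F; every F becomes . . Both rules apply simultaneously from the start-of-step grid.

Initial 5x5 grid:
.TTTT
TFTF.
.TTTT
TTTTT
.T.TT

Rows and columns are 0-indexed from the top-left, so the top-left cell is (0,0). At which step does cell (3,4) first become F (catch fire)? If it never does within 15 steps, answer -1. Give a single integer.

Step 1: cell (3,4)='T' (+6 fires, +2 burnt)
Step 2: cell (3,4)='T' (+6 fires, +6 burnt)
Step 3: cell (3,4)='F' (+5 fires, +6 burnt)
  -> target ignites at step 3
Step 4: cell (3,4)='.' (+1 fires, +5 burnt)
Step 5: cell (3,4)='.' (+0 fires, +1 burnt)
  fire out at step 5

3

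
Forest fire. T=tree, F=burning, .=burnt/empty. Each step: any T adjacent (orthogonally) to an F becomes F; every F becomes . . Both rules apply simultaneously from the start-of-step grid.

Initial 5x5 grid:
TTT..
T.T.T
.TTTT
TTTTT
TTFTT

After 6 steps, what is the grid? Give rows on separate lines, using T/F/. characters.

Step 1: 3 trees catch fire, 1 burn out
  TTT..
  T.T.T
  .TTTT
  TTFTT
  TF.FT
Step 2: 5 trees catch fire, 3 burn out
  TTT..
  T.T.T
  .TFTT
  TF.FT
  F...F
Step 3: 5 trees catch fire, 5 burn out
  TTT..
  T.F.T
  .F.FT
  F...F
  .....
Step 4: 2 trees catch fire, 5 burn out
  TTF..
  T...T
  ....F
  .....
  .....
Step 5: 2 trees catch fire, 2 burn out
  TF...
  T...F
  .....
  .....
  .....
Step 6: 1 trees catch fire, 2 burn out
  F....
  T....
  .....
  .....
  .....

F....
T....
.....
.....
.....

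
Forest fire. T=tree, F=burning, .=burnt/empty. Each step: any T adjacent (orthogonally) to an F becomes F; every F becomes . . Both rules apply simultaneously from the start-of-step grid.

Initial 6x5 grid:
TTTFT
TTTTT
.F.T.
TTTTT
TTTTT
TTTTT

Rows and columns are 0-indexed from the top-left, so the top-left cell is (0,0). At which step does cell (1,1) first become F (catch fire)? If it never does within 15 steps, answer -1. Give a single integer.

Step 1: cell (1,1)='F' (+5 fires, +2 burnt)
  -> target ignites at step 1
Step 2: cell (1,1)='.' (+8 fires, +5 burnt)
Step 3: cell (1,1)='.' (+5 fires, +8 burnt)
Step 4: cell (1,1)='.' (+4 fires, +5 burnt)
Step 5: cell (1,1)='.' (+2 fires, +4 burnt)
Step 6: cell (1,1)='.' (+1 fires, +2 burnt)
Step 7: cell (1,1)='.' (+0 fires, +1 burnt)
  fire out at step 7

1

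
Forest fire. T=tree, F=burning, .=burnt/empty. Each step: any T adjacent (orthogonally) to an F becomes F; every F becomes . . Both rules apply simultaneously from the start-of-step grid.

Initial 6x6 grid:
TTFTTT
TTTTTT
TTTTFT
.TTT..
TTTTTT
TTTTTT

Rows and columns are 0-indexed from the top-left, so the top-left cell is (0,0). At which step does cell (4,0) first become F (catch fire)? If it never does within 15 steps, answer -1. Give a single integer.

Step 1: cell (4,0)='T' (+6 fires, +2 burnt)
Step 2: cell (4,0)='T' (+7 fires, +6 burnt)
Step 3: cell (4,0)='T' (+5 fires, +7 burnt)
Step 4: cell (4,0)='T' (+5 fires, +5 burnt)
Step 5: cell (4,0)='T' (+4 fires, +5 burnt)
Step 6: cell (4,0)='F' (+3 fires, +4 burnt)
  -> target ignites at step 6
Step 7: cell (4,0)='.' (+1 fires, +3 burnt)
Step 8: cell (4,0)='.' (+0 fires, +1 burnt)
  fire out at step 8

6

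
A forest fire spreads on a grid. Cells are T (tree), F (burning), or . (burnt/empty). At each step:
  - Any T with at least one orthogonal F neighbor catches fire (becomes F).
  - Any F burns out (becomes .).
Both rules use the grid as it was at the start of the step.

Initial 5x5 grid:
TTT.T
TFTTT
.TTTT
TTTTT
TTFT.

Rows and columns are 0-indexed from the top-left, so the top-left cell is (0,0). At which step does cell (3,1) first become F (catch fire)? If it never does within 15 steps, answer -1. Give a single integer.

Step 1: cell (3,1)='T' (+7 fires, +2 burnt)
Step 2: cell (3,1)='F' (+7 fires, +7 burnt)
  -> target ignites at step 2
Step 3: cell (3,1)='.' (+4 fires, +7 burnt)
Step 4: cell (3,1)='.' (+2 fires, +4 burnt)
Step 5: cell (3,1)='.' (+0 fires, +2 burnt)
  fire out at step 5

2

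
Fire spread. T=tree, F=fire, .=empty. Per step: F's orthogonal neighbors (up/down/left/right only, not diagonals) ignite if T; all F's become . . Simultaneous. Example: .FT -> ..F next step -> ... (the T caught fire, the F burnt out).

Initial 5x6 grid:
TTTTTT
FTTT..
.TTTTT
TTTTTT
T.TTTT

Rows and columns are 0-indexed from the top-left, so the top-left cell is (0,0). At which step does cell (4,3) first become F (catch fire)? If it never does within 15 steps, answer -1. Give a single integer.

Step 1: cell (4,3)='T' (+2 fires, +1 burnt)
Step 2: cell (4,3)='T' (+3 fires, +2 burnt)
Step 3: cell (4,3)='T' (+4 fires, +3 burnt)
Step 4: cell (4,3)='T' (+4 fires, +4 burnt)
Step 5: cell (4,3)='T' (+5 fires, +4 burnt)
Step 6: cell (4,3)='F' (+4 fires, +5 burnt)
  -> target ignites at step 6
Step 7: cell (4,3)='.' (+2 fires, +4 burnt)
Step 8: cell (4,3)='.' (+1 fires, +2 burnt)
Step 9: cell (4,3)='.' (+0 fires, +1 burnt)
  fire out at step 9

6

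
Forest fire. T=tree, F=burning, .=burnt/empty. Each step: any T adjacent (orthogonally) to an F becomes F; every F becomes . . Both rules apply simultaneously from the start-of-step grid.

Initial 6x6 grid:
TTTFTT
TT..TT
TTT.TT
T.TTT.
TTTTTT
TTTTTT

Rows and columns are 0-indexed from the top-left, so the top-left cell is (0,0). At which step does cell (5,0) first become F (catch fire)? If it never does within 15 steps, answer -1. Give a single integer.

Step 1: cell (5,0)='T' (+2 fires, +1 burnt)
Step 2: cell (5,0)='T' (+3 fires, +2 burnt)
Step 3: cell (5,0)='T' (+4 fires, +3 burnt)
Step 4: cell (5,0)='T' (+4 fires, +4 burnt)
Step 5: cell (5,0)='T' (+4 fires, +4 burnt)
Step 6: cell (5,0)='T' (+5 fires, +4 burnt)
Step 7: cell (5,0)='T' (+4 fires, +5 burnt)
Step 8: cell (5,0)='F' (+3 fires, +4 burnt)
  -> target ignites at step 8
Step 9: cell (5,0)='.' (+1 fires, +3 burnt)
Step 10: cell (5,0)='.' (+0 fires, +1 burnt)
  fire out at step 10

8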